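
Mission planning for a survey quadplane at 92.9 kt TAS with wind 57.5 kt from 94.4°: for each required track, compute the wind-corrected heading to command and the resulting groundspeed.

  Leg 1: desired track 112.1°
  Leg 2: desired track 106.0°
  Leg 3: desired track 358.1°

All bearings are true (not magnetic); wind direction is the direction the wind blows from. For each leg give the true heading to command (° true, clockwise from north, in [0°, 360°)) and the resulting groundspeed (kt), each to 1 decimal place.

Leg 1: heading=101.3°, groundspeed=36.5 kt
Leg 2: heading=98.9°, groundspeed=35.9 kt
Leg 3: heading=36.1°, groundspeed=79.5 kt

Leg 1: desired track 112.1°; wind correction -10.8° → command heading 101.3°, groundspeed 36.5 kt
Leg 2: desired track 106.0°; wind correction -7.1° → command heading 98.9°, groundspeed 35.9 kt
Leg 3: desired track 358.1°; wind correction +38.0° → command heading 36.1°, groundspeed 79.5 kt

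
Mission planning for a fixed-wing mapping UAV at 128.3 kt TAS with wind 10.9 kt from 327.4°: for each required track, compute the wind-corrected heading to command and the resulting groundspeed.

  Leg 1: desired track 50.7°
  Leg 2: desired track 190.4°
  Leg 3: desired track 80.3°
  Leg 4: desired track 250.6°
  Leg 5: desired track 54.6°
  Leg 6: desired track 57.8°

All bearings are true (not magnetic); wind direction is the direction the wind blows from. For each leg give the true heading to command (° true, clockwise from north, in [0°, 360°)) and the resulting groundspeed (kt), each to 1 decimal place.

Leg 1: desired track 50.7°; wind correction -4.8° → command heading 45.9°, groundspeed 126.6 kt
Leg 2: desired track 190.4°; wind correction +3.3° → command heading 193.7°, groundspeed 136.1 kt
Leg 3: desired track 80.3°; wind correction -4.5° → command heading 75.8°, groundspeed 132.1 kt
Leg 4: desired track 250.6°; wind correction +4.7° → command heading 255.3°, groundspeed 125.4 kt
Leg 5: desired track 54.6°; wind correction -4.9° → command heading 49.7°, groundspeed 127.3 kt
Leg 6: desired track 57.8°; wind correction -4.9° → command heading 52.9°, groundspeed 127.9 kt

Leg 1: heading=45.9°, groundspeed=126.6 kt
Leg 2: heading=193.7°, groundspeed=136.1 kt
Leg 3: heading=75.8°, groundspeed=132.1 kt
Leg 4: heading=255.3°, groundspeed=125.4 kt
Leg 5: heading=49.7°, groundspeed=127.3 kt
Leg 6: heading=52.9°, groundspeed=127.9 kt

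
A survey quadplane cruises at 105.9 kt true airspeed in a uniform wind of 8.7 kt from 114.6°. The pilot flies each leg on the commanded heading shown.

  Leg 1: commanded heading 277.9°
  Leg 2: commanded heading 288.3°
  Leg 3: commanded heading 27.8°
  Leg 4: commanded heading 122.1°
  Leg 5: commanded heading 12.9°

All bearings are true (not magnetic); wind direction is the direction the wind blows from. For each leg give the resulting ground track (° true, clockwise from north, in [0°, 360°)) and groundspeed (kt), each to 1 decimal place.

Leg 1: track=279.2°, groundspeed=114.3 kt
Leg 2: track=288.8°, groundspeed=114.6 kt
Leg 3: track=23.1°, groundspeed=105.8 kt
Leg 4: track=122.8°, groundspeed=97.3 kt
Leg 5: track=8.4°, groundspeed=108.0 kt

Leg 1: heading 277.9°; drift +1.3° → track 279.2°, groundspeed 114.3 kt
Leg 2: heading 288.3°; drift +0.5° → track 288.8°, groundspeed 114.6 kt
Leg 3: heading 27.8°; drift -4.7° → track 23.1°, groundspeed 105.8 kt
Leg 4: heading 122.1°; drift +0.7° → track 122.8°, groundspeed 97.3 kt
Leg 5: heading 12.9°; drift -4.5° → track 8.4°, groundspeed 108.0 kt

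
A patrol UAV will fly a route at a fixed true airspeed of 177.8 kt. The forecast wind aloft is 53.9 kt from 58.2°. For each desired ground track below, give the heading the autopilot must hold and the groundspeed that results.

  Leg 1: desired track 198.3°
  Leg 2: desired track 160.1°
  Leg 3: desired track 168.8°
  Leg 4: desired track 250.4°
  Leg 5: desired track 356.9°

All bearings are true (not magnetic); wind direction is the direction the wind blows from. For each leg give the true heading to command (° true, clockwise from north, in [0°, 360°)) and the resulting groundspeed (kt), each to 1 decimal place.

Leg 1: heading=187.1°, groundspeed=215.8 kt
Leg 2: heading=142.8°, groundspeed=180.9 kt
Leg 3: heading=152.3°, groundspeed=189.5 kt
Leg 4: heading=254.1°, groundspeed=230.1 kt
Leg 5: heading=12.3°, groundspeed=145.5 kt

Leg 1: desired track 198.3°; wind correction -11.2° → command heading 187.1°, groundspeed 215.8 kt
Leg 2: desired track 160.1°; wind correction -17.3° → command heading 142.8°, groundspeed 180.9 kt
Leg 3: desired track 168.8°; wind correction -16.5° → command heading 152.3°, groundspeed 189.5 kt
Leg 4: desired track 250.4°; wind correction +3.7° → command heading 254.1°, groundspeed 230.1 kt
Leg 5: desired track 356.9°; wind correction +15.4° → command heading 12.3°, groundspeed 145.5 kt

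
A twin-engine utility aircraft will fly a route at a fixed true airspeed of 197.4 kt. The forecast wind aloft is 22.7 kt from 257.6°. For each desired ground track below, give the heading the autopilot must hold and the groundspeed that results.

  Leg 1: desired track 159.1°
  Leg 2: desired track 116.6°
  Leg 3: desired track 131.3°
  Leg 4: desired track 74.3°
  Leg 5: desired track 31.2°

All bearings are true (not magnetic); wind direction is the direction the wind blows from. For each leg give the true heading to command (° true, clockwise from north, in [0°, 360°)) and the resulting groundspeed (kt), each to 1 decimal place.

Leg 1: heading=165.6°, groundspeed=199.5 kt
Leg 2: heading=120.8°, groundspeed=214.5 kt
Leg 3: heading=136.6°, groundspeed=210.0 kt
Leg 4: heading=73.9°, groundspeed=220.1 kt
Leg 5: heading=26.4°, groundspeed=212.4 kt

Leg 1: desired track 159.1°; wind correction +6.5° → command heading 165.6°, groundspeed 199.5 kt
Leg 2: desired track 116.6°; wind correction +4.2° → command heading 120.8°, groundspeed 214.5 kt
Leg 3: desired track 131.3°; wind correction +5.3° → command heading 136.6°, groundspeed 210.0 kt
Leg 4: desired track 74.3°; wind correction -0.4° → command heading 73.9°, groundspeed 220.1 kt
Leg 5: desired track 31.2°; wind correction -4.8° → command heading 26.4°, groundspeed 212.4 kt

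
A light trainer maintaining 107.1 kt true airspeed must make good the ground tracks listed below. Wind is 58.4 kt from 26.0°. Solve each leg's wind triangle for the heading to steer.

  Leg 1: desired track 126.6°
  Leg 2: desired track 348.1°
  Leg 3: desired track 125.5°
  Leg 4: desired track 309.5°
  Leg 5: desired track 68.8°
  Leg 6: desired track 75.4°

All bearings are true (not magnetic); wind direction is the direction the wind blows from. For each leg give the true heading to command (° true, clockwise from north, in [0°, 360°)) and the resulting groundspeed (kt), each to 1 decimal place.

Leg 1: desired track 126.6°; wind correction -32.4° → command heading 94.2°, groundspeed 101.2 kt
Leg 2: desired track 348.1°; wind correction +19.6° → command heading 7.7°, groundspeed 54.8 kt
Leg 3: desired track 125.5°; wind correction -32.5° → command heading 93.0°, groundspeed 99.9 kt
Leg 4: desired track 309.5°; wind correction +32.0° → command heading 341.5°, groundspeed 77.2 kt
Leg 5: desired track 68.8°; wind correction -21.7° → command heading 47.1°, groundspeed 56.6 kt
Leg 6: desired track 75.4°; wind correction -24.5° → command heading 50.9°, groundspeed 59.5 kt

Leg 1: heading=94.2°, groundspeed=101.2 kt
Leg 2: heading=7.7°, groundspeed=54.8 kt
Leg 3: heading=93.0°, groundspeed=99.9 kt
Leg 4: heading=341.5°, groundspeed=77.2 kt
Leg 5: heading=47.1°, groundspeed=56.6 kt
Leg 6: heading=50.9°, groundspeed=59.5 kt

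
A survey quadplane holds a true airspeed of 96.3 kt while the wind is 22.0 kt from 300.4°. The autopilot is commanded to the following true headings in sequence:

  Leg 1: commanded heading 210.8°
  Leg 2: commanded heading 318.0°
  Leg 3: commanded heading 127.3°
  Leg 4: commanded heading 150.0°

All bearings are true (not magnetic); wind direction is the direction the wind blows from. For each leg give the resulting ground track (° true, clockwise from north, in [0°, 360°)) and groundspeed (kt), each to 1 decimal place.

Leg 1: track=197.9°, groundspeed=98.6 kt
Leg 2: track=323.0°, groundspeed=75.6 kt
Leg 3: track=126.0°, groundspeed=118.2 kt
Leg 4: track=144.6°, groundspeed=115.9 kt

Leg 1: heading 210.8°; drift -12.9° → track 197.9°, groundspeed 98.6 kt
Leg 2: heading 318.0°; drift +5.0° → track 323.0°, groundspeed 75.6 kt
Leg 3: heading 127.3°; drift -1.3° → track 126.0°, groundspeed 118.2 kt
Leg 4: heading 150.0°; drift -5.4° → track 144.6°, groundspeed 115.9 kt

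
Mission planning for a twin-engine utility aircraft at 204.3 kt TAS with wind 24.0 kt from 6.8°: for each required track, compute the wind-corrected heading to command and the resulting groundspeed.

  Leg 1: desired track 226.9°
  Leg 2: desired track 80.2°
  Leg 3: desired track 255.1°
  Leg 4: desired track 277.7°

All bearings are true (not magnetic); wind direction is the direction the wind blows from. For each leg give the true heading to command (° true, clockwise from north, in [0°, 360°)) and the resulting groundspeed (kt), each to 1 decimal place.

Leg 1: heading=231.2°, groundspeed=222.1 kt
Leg 2: heading=73.7°, groundspeed=196.1 kt
Leg 3: heading=261.4°, groundspeed=212.0 kt
Leg 4: heading=284.4°, groundspeed=202.5 kt

Leg 1: desired track 226.9°; wind correction +4.3° → command heading 231.2°, groundspeed 222.1 kt
Leg 2: desired track 80.2°; wind correction -6.5° → command heading 73.7°, groundspeed 196.1 kt
Leg 3: desired track 255.1°; wind correction +6.3° → command heading 261.4°, groundspeed 212.0 kt
Leg 4: desired track 277.7°; wind correction +6.7° → command heading 284.4°, groundspeed 202.5 kt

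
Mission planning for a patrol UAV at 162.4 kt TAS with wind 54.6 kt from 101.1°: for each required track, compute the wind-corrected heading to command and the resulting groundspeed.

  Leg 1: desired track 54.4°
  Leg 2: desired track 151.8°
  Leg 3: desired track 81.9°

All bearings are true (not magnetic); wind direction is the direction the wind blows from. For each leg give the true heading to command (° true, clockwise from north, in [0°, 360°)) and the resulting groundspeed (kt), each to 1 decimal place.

Leg 1: heading=68.6°, groundspeed=120.0 kt
Leg 2: heading=136.7°, groundspeed=122.2 kt
Leg 3: heading=88.2°, groundspeed=109.8 kt

Leg 1: desired track 54.4°; wind correction +14.2° → command heading 68.6°, groundspeed 120.0 kt
Leg 2: desired track 151.8°; wind correction -15.1° → command heading 136.7°, groundspeed 122.2 kt
Leg 3: desired track 81.9°; wind correction +6.3° → command heading 88.2°, groundspeed 109.8 kt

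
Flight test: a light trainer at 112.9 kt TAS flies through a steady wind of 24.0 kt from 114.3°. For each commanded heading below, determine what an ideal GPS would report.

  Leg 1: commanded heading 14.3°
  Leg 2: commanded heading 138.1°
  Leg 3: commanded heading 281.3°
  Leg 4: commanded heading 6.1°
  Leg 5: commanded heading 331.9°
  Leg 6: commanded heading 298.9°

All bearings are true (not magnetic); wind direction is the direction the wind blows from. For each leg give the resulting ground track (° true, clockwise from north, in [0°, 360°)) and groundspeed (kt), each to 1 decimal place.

Leg 1: track=2.9°, groundspeed=119.4 kt
Leg 2: track=144.2°, groundspeed=91.5 kt
Leg 3: track=283.6°, groundspeed=136.4 kt
Leg 4: track=355.4°, groundspeed=122.5 kt
Leg 5: track=325.6°, groundspeed=132.7 kt
Leg 6: track=298.1°, groundspeed=136.8 kt

Leg 1: heading 14.3°; drift -11.4° → track 2.9°, groundspeed 119.4 kt
Leg 2: heading 138.1°; drift +6.1° → track 144.2°, groundspeed 91.5 kt
Leg 3: heading 281.3°; drift +2.3° → track 283.6°, groundspeed 136.4 kt
Leg 4: heading 6.1°; drift -10.7° → track 355.4°, groundspeed 122.5 kt
Leg 5: heading 331.9°; drift -6.3° → track 325.6°, groundspeed 132.7 kt
Leg 6: heading 298.9°; drift -0.8° → track 298.1°, groundspeed 136.8 kt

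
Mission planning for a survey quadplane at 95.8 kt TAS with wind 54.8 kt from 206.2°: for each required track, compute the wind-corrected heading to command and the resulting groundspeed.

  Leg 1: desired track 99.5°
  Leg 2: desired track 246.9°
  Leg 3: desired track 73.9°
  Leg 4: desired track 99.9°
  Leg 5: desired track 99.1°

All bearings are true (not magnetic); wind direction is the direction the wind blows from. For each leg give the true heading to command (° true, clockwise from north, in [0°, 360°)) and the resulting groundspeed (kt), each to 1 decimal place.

Leg 1: heading=132.7°, groundspeed=95.9 kt
Leg 2: heading=225.0°, groundspeed=47.3 kt
Leg 3: heading=98.9°, groundspeed=123.7 kt
Leg 4: heading=133.2°, groundspeed=95.5 kt
Leg 5: heading=132.2°, groundspeed=96.3 kt

Leg 1: desired track 99.5°; wind correction +33.2° → command heading 132.7°, groundspeed 95.9 kt
Leg 2: desired track 246.9°; wind correction -21.9° → command heading 225.0°, groundspeed 47.3 kt
Leg 3: desired track 73.9°; wind correction +25.0° → command heading 98.9°, groundspeed 123.7 kt
Leg 4: desired track 99.9°; wind correction +33.3° → command heading 133.2°, groundspeed 95.5 kt
Leg 5: desired track 99.1°; wind correction +33.1° → command heading 132.2°, groundspeed 96.3 kt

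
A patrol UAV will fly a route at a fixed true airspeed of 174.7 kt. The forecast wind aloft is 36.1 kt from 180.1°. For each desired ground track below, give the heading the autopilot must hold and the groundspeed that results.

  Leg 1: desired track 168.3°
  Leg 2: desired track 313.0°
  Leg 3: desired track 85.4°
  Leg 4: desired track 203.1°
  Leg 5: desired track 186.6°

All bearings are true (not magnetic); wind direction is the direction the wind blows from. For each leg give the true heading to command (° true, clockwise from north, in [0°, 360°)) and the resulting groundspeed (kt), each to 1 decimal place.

Leg 1: heading=170.7°, groundspeed=139.2 kt
Leg 2: heading=304.3°, groundspeed=197.3 kt
Leg 3: heading=97.3°, groundspeed=173.9 kt
Leg 4: heading=198.5°, groundspeed=140.9 kt
Leg 5: heading=185.3°, groundspeed=138.8 kt

Leg 1: desired track 168.3°; wind correction +2.4° → command heading 170.7°, groundspeed 139.2 kt
Leg 2: desired track 313.0°; wind correction -8.7° → command heading 304.3°, groundspeed 197.3 kt
Leg 3: desired track 85.4°; wind correction +11.9° → command heading 97.3°, groundspeed 173.9 kt
Leg 4: desired track 203.1°; wind correction -4.6° → command heading 198.5°, groundspeed 140.9 kt
Leg 5: desired track 186.6°; wind correction -1.3° → command heading 185.3°, groundspeed 138.8 kt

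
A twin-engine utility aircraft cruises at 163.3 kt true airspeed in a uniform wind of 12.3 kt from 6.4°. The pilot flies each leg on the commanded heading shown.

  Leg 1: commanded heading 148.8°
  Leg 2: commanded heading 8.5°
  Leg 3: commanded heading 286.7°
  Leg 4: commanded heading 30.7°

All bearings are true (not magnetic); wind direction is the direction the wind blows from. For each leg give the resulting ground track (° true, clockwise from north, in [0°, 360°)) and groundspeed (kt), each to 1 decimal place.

Leg 1: track=151.3°, groundspeed=173.2 kt
Leg 2: track=8.7°, groundspeed=151.0 kt
Leg 3: track=282.4°, groundspeed=161.6 kt
Leg 4: track=32.6°, groundspeed=152.2 kt

Leg 1: heading 148.8°; drift +2.5° → track 151.3°, groundspeed 173.2 kt
Leg 2: heading 8.5°; drift +0.2° → track 8.7°, groundspeed 151.0 kt
Leg 3: heading 286.7°; drift -4.3° → track 282.4°, groundspeed 161.6 kt
Leg 4: heading 30.7°; drift +1.9° → track 32.6°, groundspeed 152.2 kt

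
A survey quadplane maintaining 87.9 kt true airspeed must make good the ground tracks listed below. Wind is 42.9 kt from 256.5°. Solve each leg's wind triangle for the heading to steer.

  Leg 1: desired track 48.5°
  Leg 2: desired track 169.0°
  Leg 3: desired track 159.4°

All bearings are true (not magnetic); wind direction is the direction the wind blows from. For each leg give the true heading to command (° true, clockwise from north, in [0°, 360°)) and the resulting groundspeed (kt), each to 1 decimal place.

Leg 1: desired track 48.5°; wind correction -13.2° → command heading 35.3°, groundspeed 123.4 kt
Leg 2: desired track 169.0°; wind correction +29.2° → command heading 198.2°, groundspeed 74.9 kt
Leg 3: desired track 159.4°; wind correction +29.0° → command heading 188.4°, groundspeed 82.2 kt

Leg 1: heading=35.3°, groundspeed=123.4 kt
Leg 2: heading=198.2°, groundspeed=74.9 kt
Leg 3: heading=188.4°, groundspeed=82.2 kt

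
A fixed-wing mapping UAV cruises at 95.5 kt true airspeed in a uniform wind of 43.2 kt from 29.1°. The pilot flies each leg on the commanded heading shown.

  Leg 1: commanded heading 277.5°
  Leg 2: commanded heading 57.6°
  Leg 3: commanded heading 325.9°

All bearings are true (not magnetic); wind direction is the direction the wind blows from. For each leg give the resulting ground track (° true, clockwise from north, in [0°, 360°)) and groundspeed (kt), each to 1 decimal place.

Leg 1: track=257.7°, groundspeed=118.4 kt
Leg 2: track=77.3°, groundspeed=61.1 kt
Leg 3: track=299.0°, groundspeed=85.2 kt

Leg 1: heading 277.5°; drift -19.8° → track 257.7°, groundspeed 118.4 kt
Leg 2: heading 57.6°; drift +19.7° → track 77.3°, groundspeed 61.1 kt
Leg 3: heading 325.9°; drift -26.9° → track 299.0°, groundspeed 85.2 kt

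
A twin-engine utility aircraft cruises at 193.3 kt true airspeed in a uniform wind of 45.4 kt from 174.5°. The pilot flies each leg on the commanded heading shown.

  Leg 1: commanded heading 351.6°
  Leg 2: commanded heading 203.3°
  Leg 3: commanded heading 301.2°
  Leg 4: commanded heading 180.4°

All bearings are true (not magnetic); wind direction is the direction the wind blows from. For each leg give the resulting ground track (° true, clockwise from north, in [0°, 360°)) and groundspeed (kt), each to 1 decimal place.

Leg 1: track=352.2°, groundspeed=238.7 kt
Leg 2: track=211.4°, groundspeed=155.1 kt
Leg 3: track=310.6°, groundspeed=223.4 kt
Leg 4: track=182.2°, groundspeed=148.2 kt

Leg 1: heading 351.6°; drift +0.6° → track 352.2°, groundspeed 238.7 kt
Leg 2: heading 203.3°; drift +8.1° → track 211.4°, groundspeed 155.1 kt
Leg 3: heading 301.2°; drift +9.4° → track 310.6°, groundspeed 223.4 kt
Leg 4: heading 180.4°; drift +1.8° → track 182.2°, groundspeed 148.2 kt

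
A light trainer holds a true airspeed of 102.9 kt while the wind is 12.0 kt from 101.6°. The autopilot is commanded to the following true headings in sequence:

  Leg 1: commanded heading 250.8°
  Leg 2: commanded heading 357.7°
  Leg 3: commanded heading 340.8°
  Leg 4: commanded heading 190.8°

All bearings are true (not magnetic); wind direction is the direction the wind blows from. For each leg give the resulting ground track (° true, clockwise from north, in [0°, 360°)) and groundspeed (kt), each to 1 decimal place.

Leg 1: track=253.9°, groundspeed=113.4 kt
Leg 2: track=351.4°, groundspeed=106.4 kt
Leg 3: track=335.4°, groundspeed=109.5 kt
Leg 4: track=197.5°, groundspeed=103.4 kt

Leg 1: heading 250.8°; drift +3.1° → track 253.9°, groundspeed 113.4 kt
Leg 2: heading 357.7°; drift -6.3° → track 351.4°, groundspeed 106.4 kt
Leg 3: heading 340.8°; drift -5.4° → track 335.4°, groundspeed 109.5 kt
Leg 4: heading 190.8°; drift +6.7° → track 197.5°, groundspeed 103.4 kt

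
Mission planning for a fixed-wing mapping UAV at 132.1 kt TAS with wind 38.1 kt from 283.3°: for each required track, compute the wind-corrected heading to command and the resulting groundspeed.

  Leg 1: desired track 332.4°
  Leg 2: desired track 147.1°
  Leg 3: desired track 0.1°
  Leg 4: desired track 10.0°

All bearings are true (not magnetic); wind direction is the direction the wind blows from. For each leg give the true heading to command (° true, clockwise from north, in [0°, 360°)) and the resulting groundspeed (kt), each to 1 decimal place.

Leg 1: heading=319.8°, groundspeed=104.0 kt
Leg 2: heading=158.6°, groundspeed=156.9 kt
Leg 3: heading=343.8°, groundspeed=118.1 kt
Leg 4: heading=353.3°, groundspeed=124.3 kt

Leg 1: desired track 332.4°; wind correction -12.6° → command heading 319.8°, groundspeed 104.0 kt
Leg 2: desired track 147.1°; wind correction +11.5° → command heading 158.6°, groundspeed 156.9 kt
Leg 3: desired track 0.1°; wind correction -16.3° → command heading 343.8°, groundspeed 118.1 kt
Leg 4: desired track 10.0°; wind correction -16.7° → command heading 353.3°, groundspeed 124.3 kt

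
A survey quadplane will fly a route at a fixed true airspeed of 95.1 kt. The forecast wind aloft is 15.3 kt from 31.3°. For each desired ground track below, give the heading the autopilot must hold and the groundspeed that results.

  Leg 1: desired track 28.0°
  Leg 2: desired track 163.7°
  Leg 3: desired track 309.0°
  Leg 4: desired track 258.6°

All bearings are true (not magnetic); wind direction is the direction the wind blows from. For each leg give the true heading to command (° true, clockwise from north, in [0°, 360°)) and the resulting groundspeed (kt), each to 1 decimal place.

Leg 1: heading=28.5°, groundspeed=79.8 kt
Leg 2: heading=156.9°, groundspeed=104.7 kt
Leg 3: heading=318.2°, groundspeed=91.8 kt
Leg 4: heading=265.4°, groundspeed=104.8 kt

Leg 1: desired track 28.0°; wind correction +0.5° → command heading 28.5°, groundspeed 79.8 kt
Leg 2: desired track 163.7°; wind correction -6.8° → command heading 156.9°, groundspeed 104.7 kt
Leg 3: desired track 309.0°; wind correction +9.2° → command heading 318.2°, groundspeed 91.8 kt
Leg 4: desired track 258.6°; wind correction +6.8° → command heading 265.4°, groundspeed 104.8 kt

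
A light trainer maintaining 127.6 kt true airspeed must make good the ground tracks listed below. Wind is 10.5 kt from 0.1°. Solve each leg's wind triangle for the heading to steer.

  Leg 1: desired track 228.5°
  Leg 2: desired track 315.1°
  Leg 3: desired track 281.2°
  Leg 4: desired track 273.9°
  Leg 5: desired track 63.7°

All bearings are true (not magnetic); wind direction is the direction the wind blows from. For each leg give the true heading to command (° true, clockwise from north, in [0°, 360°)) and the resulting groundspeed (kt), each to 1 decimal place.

Leg 1: desired track 228.5°; wind correction +3.5° → command heading 232.0°, groundspeed 134.3 kt
Leg 2: desired track 315.1°; wind correction +3.3° → command heading 318.4°, groundspeed 120.0 kt
Leg 3: desired track 281.2°; wind correction +4.6° → command heading 285.8°, groundspeed 125.2 kt
Leg 4: desired track 273.9°; wind correction +4.7° → command heading 278.6°, groundspeed 126.5 kt
Leg 5: desired track 63.7°; wind correction -4.2° → command heading 59.5°, groundspeed 122.6 kt

Leg 1: heading=232.0°, groundspeed=134.3 kt
Leg 2: heading=318.4°, groundspeed=120.0 kt
Leg 3: heading=285.8°, groundspeed=125.2 kt
Leg 4: heading=278.6°, groundspeed=126.5 kt
Leg 5: heading=59.5°, groundspeed=122.6 kt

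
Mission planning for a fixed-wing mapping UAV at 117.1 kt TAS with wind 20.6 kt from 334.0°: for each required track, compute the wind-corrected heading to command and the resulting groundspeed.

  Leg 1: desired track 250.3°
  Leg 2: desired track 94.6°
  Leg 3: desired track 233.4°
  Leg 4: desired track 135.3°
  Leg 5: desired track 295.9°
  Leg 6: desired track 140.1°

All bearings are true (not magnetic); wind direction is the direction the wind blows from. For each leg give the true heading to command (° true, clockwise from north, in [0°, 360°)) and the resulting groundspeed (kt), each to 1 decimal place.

Leg 1: desired track 250.3°; wind correction +10.1° → command heading 260.4°, groundspeed 113.0 kt
Leg 2: desired track 94.6°; wind correction -8.7° → command heading 85.9°, groundspeed 126.2 kt
Leg 3: desired track 233.4°; wind correction +10.0° → command heading 243.4°, groundspeed 119.1 kt
Leg 4: desired track 135.3°; wind correction -3.2° → command heading 132.1°, groundspeed 136.4 kt
Leg 5: desired track 295.9°; wind correction +6.2° → command heading 302.1°, groundspeed 100.2 kt
Leg 6: desired track 140.1°; wind correction -2.4° → command heading 137.7°, groundspeed 137.0 kt

Leg 1: heading=260.4°, groundspeed=113.0 kt
Leg 2: heading=85.9°, groundspeed=126.2 kt
Leg 3: heading=243.4°, groundspeed=119.1 kt
Leg 4: heading=132.1°, groundspeed=136.4 kt
Leg 5: heading=302.1°, groundspeed=100.2 kt
Leg 6: heading=137.7°, groundspeed=137.0 kt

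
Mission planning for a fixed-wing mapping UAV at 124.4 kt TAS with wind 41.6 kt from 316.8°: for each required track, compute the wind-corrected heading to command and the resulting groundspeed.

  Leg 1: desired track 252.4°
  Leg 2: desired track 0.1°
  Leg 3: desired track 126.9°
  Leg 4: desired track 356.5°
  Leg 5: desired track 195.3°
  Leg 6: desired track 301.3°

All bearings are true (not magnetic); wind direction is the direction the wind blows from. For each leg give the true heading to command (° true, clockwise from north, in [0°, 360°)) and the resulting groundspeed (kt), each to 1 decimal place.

Leg 1: desired track 252.4°; wind correction +17.6° → command heading 270.0°, groundspeed 100.6 kt
Leg 2: desired track 0.1°; wind correction -13.3° → command heading 346.8°, groundspeed 90.8 kt
Leg 3: desired track 126.9°; wind correction -3.3° → command heading 123.6°, groundspeed 165.2 kt
Leg 4: desired track 356.5°; wind correction -12.3° → command heading 344.2°, groundspeed 89.5 kt
Leg 5: desired track 195.3°; wind correction +16.6° → command heading 211.9°, groundspeed 141.0 kt
Leg 6: desired track 301.3°; wind correction +5.1° → command heading 306.4°, groundspeed 83.8 kt

Leg 1: heading=270.0°, groundspeed=100.6 kt
Leg 2: heading=346.8°, groundspeed=90.8 kt
Leg 3: heading=123.6°, groundspeed=165.2 kt
Leg 4: heading=344.2°, groundspeed=89.5 kt
Leg 5: heading=211.9°, groundspeed=141.0 kt
Leg 6: heading=306.4°, groundspeed=83.8 kt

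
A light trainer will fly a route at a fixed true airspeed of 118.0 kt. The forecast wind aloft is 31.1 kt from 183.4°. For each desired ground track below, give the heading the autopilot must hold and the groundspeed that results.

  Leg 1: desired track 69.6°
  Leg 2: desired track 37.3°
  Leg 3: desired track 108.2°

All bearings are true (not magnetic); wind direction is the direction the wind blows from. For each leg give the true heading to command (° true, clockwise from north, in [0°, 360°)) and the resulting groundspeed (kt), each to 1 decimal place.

Leg 1: desired track 69.6°; wind correction +14.0° → command heading 83.6°, groundspeed 127.1 kt
Leg 2: desired track 37.3°; wind correction +8.5° → command heading 45.8°, groundspeed 142.5 kt
Leg 3: desired track 108.2°; wind correction +14.8° → command heading 123.0°, groundspeed 106.2 kt

Leg 1: heading=83.6°, groundspeed=127.1 kt
Leg 2: heading=45.8°, groundspeed=142.5 kt
Leg 3: heading=123.0°, groundspeed=106.2 kt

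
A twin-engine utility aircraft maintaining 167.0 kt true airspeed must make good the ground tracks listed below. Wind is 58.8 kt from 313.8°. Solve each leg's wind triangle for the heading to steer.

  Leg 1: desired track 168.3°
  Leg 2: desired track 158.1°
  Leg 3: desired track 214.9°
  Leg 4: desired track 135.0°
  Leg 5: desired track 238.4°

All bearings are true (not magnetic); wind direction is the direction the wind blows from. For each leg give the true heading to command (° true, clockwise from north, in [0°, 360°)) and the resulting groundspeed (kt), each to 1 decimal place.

Leg 1: heading=179.8°, groundspeed=212.1 kt
Leg 2: heading=166.4°, groundspeed=218.8 kt
Leg 3: heading=235.3°, groundspeed=165.7 kt
Leg 4: heading=135.4°, groundspeed=225.8 kt
Leg 5: heading=258.3°, groundspeed=142.2 kt

Leg 1: desired track 168.3°; wind correction +11.5° → command heading 179.8°, groundspeed 212.1 kt
Leg 2: desired track 158.1°; wind correction +8.3° → command heading 166.4°, groundspeed 218.8 kt
Leg 3: desired track 214.9°; wind correction +20.4° → command heading 235.3°, groundspeed 165.7 kt
Leg 4: desired track 135.0°; wind correction +0.4° → command heading 135.4°, groundspeed 225.8 kt
Leg 5: desired track 238.4°; wind correction +19.9° → command heading 258.3°, groundspeed 142.2 kt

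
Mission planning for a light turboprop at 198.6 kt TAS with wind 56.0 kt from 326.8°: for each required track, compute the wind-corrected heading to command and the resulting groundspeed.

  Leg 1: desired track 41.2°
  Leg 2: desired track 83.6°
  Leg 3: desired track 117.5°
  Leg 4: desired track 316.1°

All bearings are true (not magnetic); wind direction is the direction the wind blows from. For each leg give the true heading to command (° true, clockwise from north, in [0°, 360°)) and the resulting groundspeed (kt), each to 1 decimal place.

Leg 1: heading=25.4°, groundspeed=176.1 kt
Leg 2: heading=69.0°, groundspeed=217.5 kt
Leg 3: heading=109.6°, groundspeed=245.5 kt
Leg 4: heading=319.1°, groundspeed=143.3 kt

Leg 1: desired track 41.2°; wind correction -15.8° → command heading 25.4°, groundspeed 176.1 kt
Leg 2: desired track 83.6°; wind correction -14.6° → command heading 69.0°, groundspeed 217.5 kt
Leg 3: desired track 117.5°; wind correction -7.9° → command heading 109.6°, groundspeed 245.5 kt
Leg 4: desired track 316.1°; wind correction +3.0° → command heading 319.1°, groundspeed 143.3 kt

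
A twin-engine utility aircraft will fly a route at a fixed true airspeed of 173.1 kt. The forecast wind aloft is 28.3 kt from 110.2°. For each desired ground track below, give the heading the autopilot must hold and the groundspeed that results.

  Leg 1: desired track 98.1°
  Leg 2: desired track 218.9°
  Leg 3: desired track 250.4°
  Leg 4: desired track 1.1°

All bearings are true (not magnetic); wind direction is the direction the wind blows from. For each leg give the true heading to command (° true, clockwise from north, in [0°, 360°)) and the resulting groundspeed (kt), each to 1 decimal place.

Leg 1: heading=100.1°, groundspeed=145.3 kt
Leg 2: heading=210.0°, groundspeed=180.1 kt
Leg 3: heading=244.4°, groundspeed=193.9 kt
Leg 4: heading=10.0°, groundspeed=180.3 kt

Leg 1: desired track 98.1°; wind correction +2.0° → command heading 100.1°, groundspeed 145.3 kt
Leg 2: desired track 218.9°; wind correction -8.9° → command heading 210.0°, groundspeed 180.1 kt
Leg 3: desired track 250.4°; wind correction -6.0° → command heading 244.4°, groundspeed 193.9 kt
Leg 4: desired track 1.1°; wind correction +8.9° → command heading 10.0°, groundspeed 180.3 kt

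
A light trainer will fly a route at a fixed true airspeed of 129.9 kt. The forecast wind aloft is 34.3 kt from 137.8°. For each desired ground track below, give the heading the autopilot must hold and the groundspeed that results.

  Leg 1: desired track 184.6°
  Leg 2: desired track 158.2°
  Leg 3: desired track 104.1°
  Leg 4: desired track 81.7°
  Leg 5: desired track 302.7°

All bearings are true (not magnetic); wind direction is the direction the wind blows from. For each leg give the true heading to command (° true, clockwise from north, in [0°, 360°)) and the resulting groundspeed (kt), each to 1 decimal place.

Leg 1: desired track 184.6°; wind correction -11.1° → command heading 173.5°, groundspeed 104.0 kt
Leg 2: desired track 158.2°; wind correction -5.3° → command heading 152.9°, groundspeed 97.2 kt
Leg 3: desired track 104.1°; wind correction +8.4° → command heading 112.5°, groundspeed 100.0 kt
Leg 4: desired track 81.7°; wind correction +12.7° → command heading 94.4°, groundspeed 107.6 kt
Leg 5: desired track 302.7°; wind correction -3.9° → command heading 298.8°, groundspeed 162.7 kt

Leg 1: heading=173.5°, groundspeed=104.0 kt
Leg 2: heading=152.9°, groundspeed=97.2 kt
Leg 3: heading=112.5°, groundspeed=100.0 kt
Leg 4: heading=94.4°, groundspeed=107.6 kt
Leg 5: heading=298.8°, groundspeed=162.7 kt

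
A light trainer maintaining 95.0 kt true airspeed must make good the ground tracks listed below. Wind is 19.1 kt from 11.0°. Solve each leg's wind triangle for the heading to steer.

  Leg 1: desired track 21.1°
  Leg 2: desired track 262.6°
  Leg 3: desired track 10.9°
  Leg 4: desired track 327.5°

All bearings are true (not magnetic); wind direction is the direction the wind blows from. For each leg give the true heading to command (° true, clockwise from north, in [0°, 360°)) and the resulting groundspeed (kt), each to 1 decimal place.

Leg 1: desired track 21.1°; wind correction -2.0° → command heading 19.1°, groundspeed 76.1 kt
Leg 2: desired track 262.6°; wind correction +11.0° → command heading 273.6°, groundspeed 99.3 kt
Leg 3: desired track 10.9°; wind correction +0.0° → command heading 10.9°, groundspeed 75.9 kt
Leg 4: desired track 327.5°; wind correction +8.0° → command heading 335.5°, groundspeed 80.2 kt

Leg 1: heading=19.1°, groundspeed=76.1 kt
Leg 2: heading=273.6°, groundspeed=99.3 kt
Leg 3: heading=10.9°, groundspeed=75.9 kt
Leg 4: heading=335.5°, groundspeed=80.2 kt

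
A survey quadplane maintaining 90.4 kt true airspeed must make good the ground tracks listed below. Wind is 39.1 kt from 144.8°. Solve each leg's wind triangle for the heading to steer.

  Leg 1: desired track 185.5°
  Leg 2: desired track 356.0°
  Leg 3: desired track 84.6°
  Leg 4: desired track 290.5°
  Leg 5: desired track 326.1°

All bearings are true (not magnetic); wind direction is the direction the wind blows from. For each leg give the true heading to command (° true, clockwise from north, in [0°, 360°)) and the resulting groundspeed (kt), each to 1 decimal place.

Leg 1: heading=169.1°, groundspeed=57.1 kt
Leg 2: heading=8.9°, groundspeed=121.5 kt
Leg 3: heading=106.6°, groundspeed=64.4 kt
Leg 4: heading=276.4°, groundspeed=120.0 kt
Leg 5: heading=326.7°, groundspeed=129.5 kt

Leg 1: desired track 185.5°; wind correction -16.4° → command heading 169.1°, groundspeed 57.1 kt
Leg 2: desired track 356.0°; wind correction +12.9° → command heading 8.9°, groundspeed 121.5 kt
Leg 3: desired track 84.6°; wind correction +22.0° → command heading 106.6°, groundspeed 64.4 kt
Leg 4: desired track 290.5°; wind correction -14.1° → command heading 276.4°, groundspeed 120.0 kt
Leg 5: desired track 326.1°; wind correction +0.6° → command heading 326.7°, groundspeed 129.5 kt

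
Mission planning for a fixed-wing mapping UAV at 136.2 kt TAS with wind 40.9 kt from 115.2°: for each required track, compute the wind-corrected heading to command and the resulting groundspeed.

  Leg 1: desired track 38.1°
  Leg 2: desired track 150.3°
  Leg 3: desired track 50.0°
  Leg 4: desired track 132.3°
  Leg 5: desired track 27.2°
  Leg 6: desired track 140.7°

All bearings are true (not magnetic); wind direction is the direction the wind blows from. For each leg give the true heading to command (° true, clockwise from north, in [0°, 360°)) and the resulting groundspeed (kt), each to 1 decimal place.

Leg 1: desired track 38.1°; wind correction +17.0° → command heading 55.1°, groundspeed 121.1 kt
Leg 2: desired track 150.3°; wind correction -9.9° → command heading 140.4°, groundspeed 100.7 kt
Leg 3: desired track 50.0°; wind correction +15.8° → command heading 65.8°, groundspeed 113.9 kt
Leg 4: desired track 132.3°; wind correction -5.1° → command heading 127.2°, groundspeed 96.6 kt
Leg 5: desired track 27.2°; wind correction +17.5° → command heading 44.7°, groundspeed 128.5 kt
Leg 6: desired track 140.7°; wind correction -7.4° → command heading 133.3°, groundspeed 98.1 kt

Leg 1: heading=55.1°, groundspeed=121.1 kt
Leg 2: heading=140.4°, groundspeed=100.7 kt
Leg 3: heading=65.8°, groundspeed=113.9 kt
Leg 4: heading=127.2°, groundspeed=96.6 kt
Leg 5: heading=44.7°, groundspeed=128.5 kt
Leg 6: heading=133.3°, groundspeed=98.1 kt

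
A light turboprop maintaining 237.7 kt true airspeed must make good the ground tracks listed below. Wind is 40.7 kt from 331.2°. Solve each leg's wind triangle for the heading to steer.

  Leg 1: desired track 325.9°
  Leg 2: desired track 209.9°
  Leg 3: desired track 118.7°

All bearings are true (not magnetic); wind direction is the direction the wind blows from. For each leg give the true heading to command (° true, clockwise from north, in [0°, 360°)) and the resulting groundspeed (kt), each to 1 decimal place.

Leg 1: heading=326.8°, groundspeed=197.1 kt
Leg 2: heading=218.3°, groundspeed=256.3 kt
Leg 3: heading=113.4°, groundspeed=271.0 kt

Leg 1: desired track 325.9°; wind correction +0.9° → command heading 326.8°, groundspeed 197.1 kt
Leg 2: desired track 209.9°; wind correction +8.4° → command heading 218.3°, groundspeed 256.3 kt
Leg 3: desired track 118.7°; wind correction -5.3° → command heading 113.4°, groundspeed 271.0 kt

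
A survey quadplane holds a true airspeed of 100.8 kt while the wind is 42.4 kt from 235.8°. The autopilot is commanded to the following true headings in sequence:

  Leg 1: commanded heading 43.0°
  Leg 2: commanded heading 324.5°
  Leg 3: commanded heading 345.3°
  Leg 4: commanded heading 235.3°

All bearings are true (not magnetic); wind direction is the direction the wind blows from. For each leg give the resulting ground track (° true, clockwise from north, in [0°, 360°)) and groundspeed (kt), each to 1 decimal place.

Leg 1: heading 43.0°; drift +3.8° → track 46.8°, groundspeed 142.5 kt
Leg 2: heading 324.5°; drift +23.0° → track 347.5°, groundspeed 108.5 kt
Leg 3: heading 345.3°; drift +19.2° → track 4.5°, groundspeed 121.7 kt
Leg 4: heading 235.3°; drift -0.4° → track 234.9°, groundspeed 58.4 kt

Leg 1: track=46.8°, groundspeed=142.5 kt
Leg 2: track=347.5°, groundspeed=108.5 kt
Leg 3: track=4.5°, groundspeed=121.7 kt
Leg 4: track=234.9°, groundspeed=58.4 kt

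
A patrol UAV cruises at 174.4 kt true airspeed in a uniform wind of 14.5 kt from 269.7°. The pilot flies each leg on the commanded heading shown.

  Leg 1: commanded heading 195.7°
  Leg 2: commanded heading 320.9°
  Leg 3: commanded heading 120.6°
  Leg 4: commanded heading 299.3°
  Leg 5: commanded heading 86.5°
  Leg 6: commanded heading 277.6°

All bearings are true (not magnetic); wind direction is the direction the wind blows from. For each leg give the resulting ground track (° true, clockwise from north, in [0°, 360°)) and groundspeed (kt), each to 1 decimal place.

Leg 1: track=191.0°, groundspeed=171.0 kt
Leg 2: track=324.8°, groundspeed=165.7 kt
Leg 3: track=118.3°, groundspeed=187.0 kt
Leg 4: track=301.8°, groundspeed=162.0 kt
Leg 5: track=86.7°, groundspeed=188.9 kt
Leg 6: track=278.3°, groundspeed=160.1 kt

Leg 1: heading 195.7°; drift -4.7° → track 191.0°, groundspeed 171.0 kt
Leg 2: heading 320.9°; drift +3.9° → track 324.8°, groundspeed 165.7 kt
Leg 3: heading 120.6°; drift -2.3° → track 118.3°, groundspeed 187.0 kt
Leg 4: heading 299.3°; drift +2.5° → track 301.8°, groundspeed 162.0 kt
Leg 5: heading 86.5°; drift +0.2° → track 86.7°, groundspeed 188.9 kt
Leg 6: heading 277.6°; drift +0.7° → track 278.3°, groundspeed 160.1 kt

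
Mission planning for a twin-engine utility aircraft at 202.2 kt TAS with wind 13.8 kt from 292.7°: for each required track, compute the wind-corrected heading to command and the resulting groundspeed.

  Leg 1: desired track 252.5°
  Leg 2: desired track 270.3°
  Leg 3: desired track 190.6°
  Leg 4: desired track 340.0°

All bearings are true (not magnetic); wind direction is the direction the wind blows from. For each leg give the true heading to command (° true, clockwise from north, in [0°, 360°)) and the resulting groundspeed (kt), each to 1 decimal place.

Leg 1: desired track 252.5°; wind correction +2.5° → command heading 255.0°, groundspeed 191.5 kt
Leg 2: desired track 270.3°; wind correction +1.5° → command heading 271.8°, groundspeed 189.4 kt
Leg 3: desired track 190.6°; wind correction +3.8° → command heading 194.4°, groundspeed 204.6 kt
Leg 4: desired track 340.0°; wind correction -2.9° → command heading 337.1°, groundspeed 192.6 kt

Leg 1: heading=255.0°, groundspeed=191.5 kt
Leg 2: heading=271.8°, groundspeed=189.4 kt
Leg 3: heading=194.4°, groundspeed=204.6 kt
Leg 4: heading=337.1°, groundspeed=192.6 kt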